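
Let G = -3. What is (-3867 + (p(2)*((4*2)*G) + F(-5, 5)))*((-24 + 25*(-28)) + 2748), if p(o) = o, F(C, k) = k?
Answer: -7913840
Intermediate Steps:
(-3867 + (p(2)*((4*2)*G) + F(-5, 5)))*((-24 + 25*(-28)) + 2748) = (-3867 + (2*((4*2)*(-3)) + 5))*((-24 + 25*(-28)) + 2748) = (-3867 + (2*(8*(-3)) + 5))*((-24 - 700) + 2748) = (-3867 + (2*(-24) + 5))*(-724 + 2748) = (-3867 + (-48 + 5))*2024 = (-3867 - 43)*2024 = -3910*2024 = -7913840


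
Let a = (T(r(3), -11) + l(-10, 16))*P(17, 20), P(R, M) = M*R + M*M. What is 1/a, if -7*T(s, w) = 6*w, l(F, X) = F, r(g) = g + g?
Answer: -7/2960 ≈ -0.0023649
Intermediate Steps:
r(g) = 2*g
P(R, M) = M² + M*R (P(R, M) = M*R + M² = M² + M*R)
T(s, w) = -6*w/7
a = -2960/7 (a = (-6/7*(-11) - 10)*(20*(20 + 17)) = (66/7 - 10)*(20*37) = -4/7*740 = -2960/7 ≈ -422.86)
1/a = 1/(-2960/7) = -7/2960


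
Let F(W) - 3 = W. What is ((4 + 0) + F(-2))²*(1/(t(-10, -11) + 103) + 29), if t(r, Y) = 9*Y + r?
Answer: 4325/6 ≈ 720.83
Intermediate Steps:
F(W) = 3 + W
t(r, Y) = r + 9*Y
((4 + 0) + F(-2))²*(1/(t(-10, -11) + 103) + 29) = ((4 + 0) + (3 - 2))²*(1/((-10 + 9*(-11)) + 103) + 29) = (4 + 1)²*(1/((-10 - 99) + 103) + 29) = 5²*(1/(-109 + 103) + 29) = 25*(1/(-6) + 29) = 25*(-⅙ + 29) = 25*(173/6) = 4325/6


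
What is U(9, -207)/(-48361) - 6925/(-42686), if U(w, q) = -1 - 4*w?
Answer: 336479307/2064337646 ≈ 0.16300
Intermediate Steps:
U(9, -207)/(-48361) - 6925/(-42686) = (-1 - 4*9)/(-48361) - 6925/(-42686) = (-1 - 36)*(-1/48361) - 6925*(-1/42686) = -37*(-1/48361) + 6925/42686 = 37/48361 + 6925/42686 = 336479307/2064337646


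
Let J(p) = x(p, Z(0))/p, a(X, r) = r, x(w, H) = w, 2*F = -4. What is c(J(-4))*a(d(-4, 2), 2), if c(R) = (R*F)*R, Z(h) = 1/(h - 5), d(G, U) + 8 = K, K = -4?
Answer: -4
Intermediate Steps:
F = -2 (F = (½)*(-4) = -2)
d(G, U) = -12 (d(G, U) = -8 - 4 = -12)
Z(h) = 1/(-5 + h)
J(p) = 1 (J(p) = p/p = 1)
c(R) = -2*R² (c(R) = (R*(-2))*R = (-2*R)*R = -2*R²)
c(J(-4))*a(d(-4, 2), 2) = -2*1²*2 = -2*1*2 = -2*2 = -4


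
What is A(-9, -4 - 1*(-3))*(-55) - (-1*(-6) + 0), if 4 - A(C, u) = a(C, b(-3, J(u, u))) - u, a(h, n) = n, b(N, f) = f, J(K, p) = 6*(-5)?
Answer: -1821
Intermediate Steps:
J(K, p) = -30
A(C, u) = 34 + u (A(C, u) = 4 - (-30 - u) = 4 + (30 + u) = 34 + u)
A(-9, -4 - 1*(-3))*(-55) - (-1*(-6) + 0) = (34 + (-4 - 1*(-3)))*(-55) - (-1*(-6) + 0) = (34 + (-4 + 3))*(-55) - (6 + 0) = (34 - 1)*(-55) - 1*6 = 33*(-55) - 6 = -1815 - 6 = -1821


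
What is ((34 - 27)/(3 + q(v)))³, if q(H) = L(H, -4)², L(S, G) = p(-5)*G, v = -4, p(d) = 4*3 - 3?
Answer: 343/2191933899 ≈ 1.5648e-7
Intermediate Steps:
p(d) = 9 (p(d) = 12 - 3 = 9)
L(S, G) = 9*G
q(H) = 1296 (q(H) = (9*(-4))² = (-36)² = 1296)
((34 - 27)/(3 + q(v)))³ = ((34 - 27)/(3 + 1296))³ = (7/1299)³ = 343/2191933899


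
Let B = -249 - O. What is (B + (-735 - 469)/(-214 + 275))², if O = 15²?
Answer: 907093924/3721 ≈ 2.4378e+5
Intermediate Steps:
O = 225
B = -474 (B = -249 - 1*225 = -249 - 225 = -474)
(B + (-735 - 469)/(-214 + 275))² = (-474 + (-735 - 469)/(-214 + 275))² = (-474 - 1204/61)² = (-30118/61)² = 907093924/3721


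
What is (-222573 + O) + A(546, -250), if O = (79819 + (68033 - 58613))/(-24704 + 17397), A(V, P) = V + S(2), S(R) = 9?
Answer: -1622374765/7307 ≈ -2.2203e+5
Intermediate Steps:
A(V, P) = 9 + V (A(V, P) = V + 9 = 9 + V)
O = -89239/7307 (O = (79819 + 9420)/(-7307) = 89239*(-1/7307) = -89239/7307 ≈ -12.213)
(-222573 + O) + A(546, -250) = (-222573 - 89239/7307) + (9 + 546) = -1626430150/7307 + 555 = -1622374765/7307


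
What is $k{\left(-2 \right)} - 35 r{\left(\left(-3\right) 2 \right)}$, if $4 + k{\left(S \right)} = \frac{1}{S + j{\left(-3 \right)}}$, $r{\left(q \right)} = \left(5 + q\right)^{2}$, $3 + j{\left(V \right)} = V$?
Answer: $- \frac{313}{8} \approx -39.125$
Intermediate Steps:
$j{\left(V \right)} = -3 + V$
$k{\left(S \right)} = -4 + \frac{1}{-6 + S}$ ($k{\left(S \right)} = -4 + \frac{1}{S - 6} = -4 + \frac{1}{-6 + S}$)
$k{\left(-2 \right)} - 35 r{\left(\left(-3\right) 2 \right)} = \frac{25 - -8}{-6 - 2} - 35 \left(5 - 6\right)^{2} = \frac{25 + 8}{-8} - 35 \left(5 - 6\right)^{2} = \left(- \frac{1}{8}\right) 33 - 35 \left(-1\right)^{2} = - \frac{33}{8} - 35 = - \frac{313}{8}$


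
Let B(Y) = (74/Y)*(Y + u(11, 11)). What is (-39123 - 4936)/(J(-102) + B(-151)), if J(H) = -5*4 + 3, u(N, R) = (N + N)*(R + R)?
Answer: 6652909/27209 ≈ 244.51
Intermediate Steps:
u(N, R) = 4*N*R (u(N, R) = (2*N)*(2*R) = 4*N*R)
J(H) = -17 (J(H) = -20 + 3 = -17)
B(Y) = 74*(484 + Y)/Y (B(Y) = (74/Y)*(Y + 4*11*11) = (74/Y)*(Y + 484) = (74/Y)*(484 + Y) = 74*(484 + Y)/Y)
(-39123 - 4936)/(J(-102) + B(-151)) = (-39123 - 4936)/(-17 + (74 + 35816/(-151))) = -44059/(-17 + (74 + 35816*(-1/151))) = -44059/(-17 + (74 - 35816/151)) = -44059/(-17 - 24642/151) = -44059/(-27209/151) = -44059*(-151/27209) = 6652909/27209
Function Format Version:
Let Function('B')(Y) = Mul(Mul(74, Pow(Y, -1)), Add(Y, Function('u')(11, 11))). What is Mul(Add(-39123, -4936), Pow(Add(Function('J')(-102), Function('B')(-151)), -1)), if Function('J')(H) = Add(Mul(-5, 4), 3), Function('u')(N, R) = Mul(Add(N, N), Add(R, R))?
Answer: Rational(6652909, 27209) ≈ 244.51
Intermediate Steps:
Function('u')(N, R) = Mul(4, N, R) (Function('u')(N, R) = Mul(Mul(2, N), Mul(2, R)) = Mul(4, N, R))
Function('J')(H) = -17 (Function('J')(H) = Add(-20, 3) = -17)
Function('B')(Y) = Mul(74, Pow(Y, -1), Add(484, Y)) (Function('B')(Y) = Mul(Mul(74, Pow(Y, -1)), Add(Y, Mul(4, 11, 11))) = Mul(Mul(74, Pow(Y, -1)), Add(Y, 484)) = Mul(Mul(74, Pow(Y, -1)), Add(484, Y)) = Mul(74, Pow(Y, -1), Add(484, Y)))
Mul(Add(-39123, -4936), Pow(Add(Function('J')(-102), Function('B')(-151)), -1)) = Mul(Add(-39123, -4936), Pow(Add(-17, Add(74, Mul(35816, Pow(-151, -1)))), -1)) = Mul(-44059, Pow(Add(-17, Add(74, Mul(35816, Rational(-1, 151)))), -1)) = Mul(-44059, Pow(Add(-17, Add(74, Rational(-35816, 151))), -1)) = Mul(-44059, Pow(Add(-17, Rational(-24642, 151)), -1)) = Mul(-44059, Pow(Rational(-27209, 151), -1)) = Mul(-44059, Rational(-151, 27209)) = Rational(6652909, 27209)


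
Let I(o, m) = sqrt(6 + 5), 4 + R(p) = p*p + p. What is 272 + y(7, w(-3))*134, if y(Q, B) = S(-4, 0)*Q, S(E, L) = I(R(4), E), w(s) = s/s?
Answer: 272 + 938*sqrt(11) ≈ 3383.0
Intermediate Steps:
R(p) = -4 + p + p**2 (R(p) = -4 + (p*p + p) = -4 + (p**2 + p) = -4 + (p + p**2) = -4 + p + p**2)
I(o, m) = sqrt(11)
w(s) = 1
S(E, L) = sqrt(11)
y(Q, B) = Q*sqrt(11) (y(Q, B) = sqrt(11)*Q = Q*sqrt(11))
272 + y(7, w(-3))*134 = 272 + (7*sqrt(11))*134 = 272 + 938*sqrt(11)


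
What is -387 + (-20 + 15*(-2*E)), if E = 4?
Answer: -527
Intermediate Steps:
-387 + (-20 + 15*(-2*E)) = -387 + (-20 + 15*(-2*4)) = -387 + (-20 + 15*(-8)) = -387 + (-20 - 120) = -387 - 140 = -527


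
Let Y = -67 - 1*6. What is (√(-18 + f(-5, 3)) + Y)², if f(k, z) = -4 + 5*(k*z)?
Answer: (73 - I*√97)² ≈ 5232.0 - 1437.9*I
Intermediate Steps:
f(k, z) = -4 + 5*k*z
Y = -73 (Y = -67 - 6 = -73)
(√(-18 + f(-5, 3)) + Y)² = (√(-18 + (-4 + 5*(-5)*3)) - 73)² = (√(-18 + (-4 - 75)) - 73)² = (√(-18 - 79) - 73)² = (√(-97) - 73)² = (I*√97 - 73)² = (-73 + I*√97)²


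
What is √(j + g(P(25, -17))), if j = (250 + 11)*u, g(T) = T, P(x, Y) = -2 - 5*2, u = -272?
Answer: 2*I*√17751 ≈ 266.47*I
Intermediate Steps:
P(x, Y) = -12 (P(x, Y) = -2 - 10 = -12)
j = -70992 (j = (250 + 11)*(-272) = 261*(-272) = -70992)
√(j + g(P(25, -17))) = √(-70992 - 12) = √(-71004) = 2*I*√17751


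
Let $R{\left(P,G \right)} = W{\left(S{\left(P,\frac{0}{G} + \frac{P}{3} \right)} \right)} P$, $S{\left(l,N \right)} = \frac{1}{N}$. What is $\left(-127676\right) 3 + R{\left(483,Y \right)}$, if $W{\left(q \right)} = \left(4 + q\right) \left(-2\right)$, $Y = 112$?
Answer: $-386898$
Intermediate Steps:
$W{\left(q \right)} = -8 - 2 q$
$R{\left(P,G \right)} = P \left(-8 - \frac{6}{P}\right)$ ($R{\left(P,G \right)} = \left(-8 - \frac{2}{\frac{0}{G} + \frac{P}{3}}\right) P = \left(-8 - \frac{2}{0 + P \frac{1}{3}}\right) P = \left(-8 - \frac{2}{0 + \frac{P}{3}}\right) P = \left(-8 - \frac{2}{\frac{1}{3} P}\right) P = \left(-8 - 2 \frac{3}{P}\right) P = \left(-8 - \frac{6}{P}\right) P = P \left(-8 - \frac{6}{P}\right)$)
$\left(-127676\right) 3 + R{\left(483,Y \right)} = \left(-127676\right) 3 - 3870 = -383028 - 3870 = -386898$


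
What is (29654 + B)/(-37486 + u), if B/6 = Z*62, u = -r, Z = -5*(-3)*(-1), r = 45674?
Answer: -12037/41580 ≈ -0.28949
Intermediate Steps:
Z = -15 (Z = 15*(-1) = -15)
u = -45674 (u = -1*45674 = -45674)
B = -5580 (B = 6*(-15*62) = 6*(-930) = -5580)
(29654 + B)/(-37486 + u) = (29654 - 5580)/(-37486 - 45674) = 24074/(-83160) = 24074*(-1/83160) = -12037/41580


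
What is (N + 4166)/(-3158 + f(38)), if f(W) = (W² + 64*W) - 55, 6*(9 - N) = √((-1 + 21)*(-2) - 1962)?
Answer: 4175/663 - I*√2002/3978 ≈ 6.2971 - 0.011248*I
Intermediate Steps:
N = 9 - I*√2002/6 (N = 9 - √((-1 + 21)*(-2) - 1962)/6 = 9 - √(20*(-2) - 1962)/6 = 9 - √(-40 - 1962)/6 = 9 - I*√2002/6 ≈ 9.0 - 7.4573*I)
f(W) = -55 + W² + 64*W
(N + 4166)/(-3158 + f(38)) = ((9 - I*√2002/6) + 4166)/(-3158 + (-55 + 38² + 64*38)) = (4175 - I*√2002/6)/(-3158 + (-55 + 1444 + 2432)) = (4175 - I*√2002/6)/(-3158 + 3821) = (4175 - I*√2002/6)/663 = (4175 - I*√2002/6)*(1/663) = 4175/663 - I*√2002/3978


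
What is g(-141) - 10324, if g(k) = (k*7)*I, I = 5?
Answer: -15259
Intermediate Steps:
g(k) = 35*k (g(k) = (k*7)*5 = (7*k)*5 = 35*k)
g(-141) - 10324 = 35*(-141) - 10324 = -4935 - 10324 = -15259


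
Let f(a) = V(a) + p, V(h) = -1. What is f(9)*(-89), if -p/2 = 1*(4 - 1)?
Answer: 623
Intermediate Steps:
p = -6 (p = -2*(4 - 1) = -2*3 = -6)
f(a) = -7 (f(a) = -1 - 6 = -7)
f(9)*(-89) = -7*(-89) = 623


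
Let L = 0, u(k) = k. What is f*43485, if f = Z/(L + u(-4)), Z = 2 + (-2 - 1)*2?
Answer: 43485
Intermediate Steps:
Z = -4 (Z = 2 - 3*2 = 2 - 6 = -4)
f = 1 (f = -4/(0 - 4) = -4/(-4) = -4*(-¼) = 1)
f*43485 = 1*43485 = 43485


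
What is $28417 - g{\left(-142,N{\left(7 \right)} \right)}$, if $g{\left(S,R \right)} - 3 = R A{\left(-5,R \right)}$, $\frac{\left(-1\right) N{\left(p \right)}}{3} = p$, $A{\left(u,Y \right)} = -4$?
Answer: $28330$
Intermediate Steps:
$N{\left(p \right)} = - 3 p$
$g{\left(S,R \right)} = 3 - 4 R$ ($g{\left(S,R \right)} = 3 + R \left(-4\right) = 3 - 4 R$)
$28417 - g{\left(-142,N{\left(7 \right)} \right)} = 28417 - \left(3 - 4 \left(\left(-3\right) 7\right)\right) = 28417 - \left(3 - -84\right) = 28417 - \left(3 + 84\right) = 28417 - 87 = 28330$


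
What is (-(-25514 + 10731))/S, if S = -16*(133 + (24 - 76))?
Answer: -14783/1296 ≈ -11.407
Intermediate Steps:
S = -1296 (S = -16*(133 - 52) = -16*81 = -1296)
(-(-25514 + 10731))/S = -(-25514 + 10731)/(-1296) = -1*(-14783)*(-1/1296) = 14783*(-1/1296) = -14783/1296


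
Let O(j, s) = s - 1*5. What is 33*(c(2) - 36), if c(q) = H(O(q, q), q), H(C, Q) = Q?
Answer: -1122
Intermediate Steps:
O(j, s) = -5 + s (O(j, s) = s - 5 = -5 + s)
c(q) = q
33*(c(2) - 36) = 33*(2 - 36) = 33*(-34) = -1122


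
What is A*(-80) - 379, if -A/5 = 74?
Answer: 29221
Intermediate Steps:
A = -370 (A = -5*74 = -370)
A*(-80) - 379 = -370*(-80) - 379 = 29600 - 379 = 29221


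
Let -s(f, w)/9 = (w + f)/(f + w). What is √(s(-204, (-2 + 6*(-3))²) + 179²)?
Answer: 4*√2002 ≈ 178.97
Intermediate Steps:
s(f, w) = -9 (s(f, w) = -9*(w + f)/(f + w) = -9*(f + w)/(f + w) = -9*1 = -9)
√(s(-204, (-2 + 6*(-3))²) + 179²) = √(-9 + 179²) = √(-9 + 32041) = √32032 = 4*√2002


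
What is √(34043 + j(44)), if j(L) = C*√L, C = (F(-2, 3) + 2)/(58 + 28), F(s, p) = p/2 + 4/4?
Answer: √(251782028 + 774*√11)/86 ≈ 184.51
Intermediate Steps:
F(s, p) = 1 + p/2 (F(s, p) = p*(½) + 4*(¼) = p/2 + 1 = 1 + p/2)
C = 9/172 (C = ((1 + (½)*3) + 2)/(58 + 28) = ((1 + 3/2) + 2)/86 = (5/2 + 2)*(1/86) = (9/2)*(1/86) = 9/172 ≈ 0.052326)
j(L) = 9*√L/172
√(34043 + j(44)) = √(34043 + 9*√44/172) = √(34043 + 9*(2*√11)/172) = √(34043 + 9*√11/86)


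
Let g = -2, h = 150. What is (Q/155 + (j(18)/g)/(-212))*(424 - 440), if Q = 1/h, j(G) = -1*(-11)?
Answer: -256174/616125 ≈ -0.41578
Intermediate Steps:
j(G) = 11
Q = 1/150 ≈ 0.0066667
(Q/155 + (j(18)/g)/(-212))*(424 - 440) = ((1/150)/155 + (11/(-2))/(-212))*(424 - 440) = ((1/150)*(1/155) + (11*(-1/2))*(-1/212))*(-16) = (1/23250 - 11/2*(-1/212))*(-16) = (1/23250 + 11/424)*(-16) = (128087/4929000)*(-16) = -256174/616125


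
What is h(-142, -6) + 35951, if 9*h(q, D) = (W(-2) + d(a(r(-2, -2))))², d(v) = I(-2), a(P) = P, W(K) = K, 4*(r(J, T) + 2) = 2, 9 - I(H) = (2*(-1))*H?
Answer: 35952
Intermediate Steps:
I(H) = 9 + 2*H (I(H) = 9 - 2*(-1)*H = 9 - (-2)*H = 9 + 2*H)
r(J, T) = -3/2 (r(J, T) = -2 + (¼)*2 = -2 + ½ = -3/2)
d(v) = 5 (d(v) = 9 + 2*(-2) = 9 - 4 = 5)
h(q, D) = 1 (h(q, D) = (-2 + 5)²/9 = (⅑)*3² = (⅑)*9 = 1)
h(-142, -6) + 35951 = 1 + 35951 = 35952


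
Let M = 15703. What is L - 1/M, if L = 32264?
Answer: 506641591/15703 ≈ 32264.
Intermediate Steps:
L - 1/M = 32264 - 1/15703 = 506641591/15703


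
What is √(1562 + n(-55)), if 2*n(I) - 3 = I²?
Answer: 2*√769 ≈ 55.462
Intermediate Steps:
n(I) = 3/2 + I²/2
√(1562 + n(-55)) = √(1562 + (3/2 + (½)*(-55)²)) = √(1562 + (3/2 + (½)*3025)) = √(1562 + (3/2 + 3025/2)) = √(1562 + 1514) = √3076 = 2*√769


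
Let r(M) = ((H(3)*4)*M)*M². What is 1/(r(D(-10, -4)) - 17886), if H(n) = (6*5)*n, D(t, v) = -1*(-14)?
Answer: 1/969954 ≈ 1.0310e-6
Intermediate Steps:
D(t, v) = 14
H(n) = 30*n
r(M) = 360*M³ (r(M) = (((30*3)*4)*M)*M² = ((90*4)*M)*M² = (360*M)*M² = 360*M³)
1/(r(D(-10, -4)) - 17886) = 1/(360*14³ - 17886) = 1/(360*2744 - 17886) = 1/(987840 - 17886) = 1/969954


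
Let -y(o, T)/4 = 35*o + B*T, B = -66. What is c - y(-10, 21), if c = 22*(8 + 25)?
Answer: -6218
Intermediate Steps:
y(o, T) = -140*o + 264*T (y(o, T) = -4*(35*o - 66*T) = -4*(-66*T + 35*o) = -140*o + 264*T)
c = 726 (c = 22*33 = 726)
c - y(-10, 21) = 726 - (-140*(-10) + 264*21) = 726 - (1400 + 5544) = 726 - 1*6944 = 726 - 6944 = -6218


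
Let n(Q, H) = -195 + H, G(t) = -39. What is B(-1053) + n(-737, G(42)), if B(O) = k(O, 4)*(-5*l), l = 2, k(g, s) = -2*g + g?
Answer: -10764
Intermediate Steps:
k(g, s) = -g
B(O) = 10*O (B(O) = (-O)*(-5*2) = -O*(-10) = 10*O)
B(-1053) + n(-737, G(42)) = 10*(-1053) + (-195 - 39) = -10530 - 234 = -10764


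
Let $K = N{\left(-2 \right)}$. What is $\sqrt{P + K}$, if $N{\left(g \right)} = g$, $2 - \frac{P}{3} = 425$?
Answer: $i \sqrt{1271} \approx 35.651 i$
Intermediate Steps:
$P = -1269$ ($P = 6 - 1275 = -1269$)
$K = -2$
$\sqrt{P + K} = \sqrt{-1269 - 2} = \sqrt{-1271} = i \sqrt{1271}$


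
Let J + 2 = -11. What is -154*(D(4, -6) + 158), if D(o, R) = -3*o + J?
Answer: -20482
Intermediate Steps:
J = -13 (J = -2 - 11 = -13)
D(o, R) = -13 - 3*o (D(o, R) = -3*o - 13 = -13 - 3*o)
-154*(D(4, -6) + 158) = -154*((-13 - 3*4) + 158) = -154*((-13 - 12) + 158) = -154*(-25 + 158) = -154*133 = -20482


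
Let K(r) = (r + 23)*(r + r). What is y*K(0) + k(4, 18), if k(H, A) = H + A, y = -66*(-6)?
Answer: 22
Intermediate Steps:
K(r) = 2*r*(23 + r) (K(r) = (23 + r)*(2*r) = 2*r*(23 + r))
y = 396
k(H, A) = A + H
y*K(0) + k(4, 18) = 396*(2*0*(23 + 0)) + (18 + 4) = 396*(2*0*23) + 22 = 396*0 + 22 = 0 + 22 = 22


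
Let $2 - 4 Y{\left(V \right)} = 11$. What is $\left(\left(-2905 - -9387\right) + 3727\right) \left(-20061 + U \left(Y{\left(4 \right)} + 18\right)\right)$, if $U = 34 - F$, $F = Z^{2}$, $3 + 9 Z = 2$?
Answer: $- \frac{2392053775}{12} \approx -1.9934 \cdot 10^{8}$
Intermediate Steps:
$Z = - \frac{1}{9}$ ($Z = - \frac{1}{3} + \frac{1}{9} \cdot 2 = - \frac{1}{3} + \frac{2}{9} = - \frac{1}{9} \approx -0.11111$)
$Y{\left(V \right)} = - \frac{9}{4}$ ($Y{\left(V \right)} = \frac{1}{2} - \frac{11}{4} = - \frac{9}{4}$)
$F = \frac{1}{81}$ ($F = \left(- \frac{1}{9}\right)^{2} = \frac{1}{81} \approx 0.012346$)
$U = \frac{2753}{81}$ ($U = 34 - \frac{1}{81} = \frac{2753}{81} \approx 33.988$)
$\left(\left(-2905 - -9387\right) + 3727\right) \left(-20061 + U \left(Y{\left(4 \right)} + 18\right)\right) = \left(\left(-2905 - -9387\right) + 3727\right) \left(-20061 + \frac{2753 \left(- \frac{9}{4} + 18\right)}{81}\right) = \left(\left(-2905 + 9387\right) + 3727\right) \left(-20061 + \frac{2753}{81} \cdot \frac{63}{4}\right) = \left(6482 + 3727\right) \left(-20061 + \frac{19271}{36}\right) = 10209 \left(- \frac{702925}{36}\right) = - \frac{2392053775}{12}$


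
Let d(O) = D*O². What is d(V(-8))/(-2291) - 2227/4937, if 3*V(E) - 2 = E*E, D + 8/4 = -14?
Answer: 33130071/11310667 ≈ 2.9291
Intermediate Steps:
D = -16 (D = -2 - 14 = -16)
V(E) = ⅔ + E²/3 (V(E) = ⅔ + (E*E)/3 = ⅔ + E²/3)
d(O) = -16*O²
d(V(-8))/(-2291) - 2227/4937 = -16*(⅔ + (⅓)*(-8)²)²/(-2291) - 2227/4937 = -16*(⅔ + (⅓)*64)²*(-1/2291) - 2227*1/4937 = -16*(⅔ + 64/3)²*(-1/2291) - 2227/4937 = -16*22²*(-1/2291) - 2227/4937 = -16*484*(-1/2291) - 2227/4937 = -7744*(-1/2291) - 2227/4937 = 7744/2291 - 2227/4937 = 33130071/11310667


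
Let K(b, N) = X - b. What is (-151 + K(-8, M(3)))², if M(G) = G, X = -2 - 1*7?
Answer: 23104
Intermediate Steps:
X = -9 (X = -2 - 7 = -9)
K(b, N) = -9 - b
(-151 + K(-8, M(3)))² = (-151 + (-9 - 1*(-8)))² = (-151 + (-9 + 8))² = (-151 - 1)² = (-152)² = 23104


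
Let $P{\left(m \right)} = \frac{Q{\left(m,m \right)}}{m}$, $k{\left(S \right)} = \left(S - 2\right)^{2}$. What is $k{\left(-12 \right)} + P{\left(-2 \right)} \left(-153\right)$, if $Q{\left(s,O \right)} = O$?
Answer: $43$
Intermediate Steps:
$k{\left(S \right)} = \left(-2 + S\right)^{2}$
$P{\left(m \right)} = 1$ ($P{\left(m \right)} = \frac{m}{m} = 1$)
$k{\left(-12 \right)} + P{\left(-2 \right)} \left(-153\right) = \left(-2 - 12\right)^{2} + 1 \left(-153\right) = \left(-14\right)^{2} - 153 = 196 - 153 = 43$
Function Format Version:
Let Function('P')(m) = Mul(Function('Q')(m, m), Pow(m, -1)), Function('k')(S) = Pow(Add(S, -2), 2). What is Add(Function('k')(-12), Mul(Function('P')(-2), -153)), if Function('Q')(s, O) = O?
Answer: 43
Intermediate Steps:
Function('k')(S) = Pow(Add(-2, S), 2)
Function('P')(m) = 1 (Function('P')(m) = Mul(m, Pow(m, -1)) = 1)
Add(Function('k')(-12), Mul(Function('P')(-2), -153)) = Add(Pow(Add(-2, -12), 2), Mul(1, -153)) = Add(Pow(-14, 2), -153) = Add(196, -153) = 43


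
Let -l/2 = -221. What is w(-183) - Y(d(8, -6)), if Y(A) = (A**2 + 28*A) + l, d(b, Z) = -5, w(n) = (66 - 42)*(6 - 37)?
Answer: -1071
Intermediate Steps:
l = 442 (l = -2*(-221) = 442)
w(n) = -744 (w(n) = 24*(-31) = -744)
Y(A) = 442 + A**2 + 28*A (Y(A) = (A**2 + 28*A) + 442 = 442 + A**2 + 28*A)
w(-183) - Y(d(8, -6)) = -744 - (442 + (-5)**2 + 28*(-5)) = -744 - (442 + 25 - 140) = -744 - 1*327 = -744 - 327 = -1071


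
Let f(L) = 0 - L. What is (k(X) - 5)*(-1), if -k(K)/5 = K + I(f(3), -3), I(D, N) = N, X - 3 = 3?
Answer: 20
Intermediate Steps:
X = 6 (X = 3 + 3 = 6)
f(L) = -L
k(K) = 15 - 5*K (k(K) = -5*(K - 3) = -5*(-3 + K) = 15 - 5*K)
(k(X) - 5)*(-1) = ((15 - 5*6) - 5)*(-1) = ((15 - 30) - 5)*(-1) = (-15 - 5)*(-1) = -20*(-1) = 20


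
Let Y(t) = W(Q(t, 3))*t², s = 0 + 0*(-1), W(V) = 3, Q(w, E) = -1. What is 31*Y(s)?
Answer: 0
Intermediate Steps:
s = 0 (s = 0 + 0 = 0)
Y(t) = 3*t²
31*Y(s) = 31*(3*0²) = 31*(3*0) = 31*0 = 0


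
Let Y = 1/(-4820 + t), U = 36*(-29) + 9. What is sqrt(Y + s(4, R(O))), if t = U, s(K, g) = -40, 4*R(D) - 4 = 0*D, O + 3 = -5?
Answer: I*sqrt(1371246855)/5855 ≈ 6.3246*I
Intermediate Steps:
O = -8 (O = -3 - 5 = -8)
R(D) = 1 (R(D) = 1 + (0*D)/4 = 1 + (1/4)*0 = 1 + 0 = 1)
U = -1035 (U = -1044 + 9 = -1035)
t = -1035
Y = -1/5855 (Y = 1/(-4820 - 1035) = 1/(-5855) = -1/5855 ≈ -0.00017079)
sqrt(Y + s(4, R(O))) = sqrt(-1/5855 - 40) = sqrt(-234201/5855) = I*sqrt(1371246855)/5855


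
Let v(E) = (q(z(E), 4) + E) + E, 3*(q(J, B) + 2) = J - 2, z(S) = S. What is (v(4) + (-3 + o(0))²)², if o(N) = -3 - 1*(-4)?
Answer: 1024/9 ≈ 113.78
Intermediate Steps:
o(N) = 1 (o(N) = -3 + 4 = 1)
q(J, B) = -8/3 + J/3 (q(J, B) = -2 + (J - 2)/3 = -2 + (-2 + J)/3 = -2 + (-⅔ + J/3) = -8/3 + J/3)
v(E) = -8/3 + 7*E/3 (v(E) = ((-8/3 + E/3) + E) + E = (-8/3 + 4*E/3) + E = -8/3 + 7*E/3)
(v(4) + (-3 + o(0))²)² = ((-8/3 + (7/3)*4) + (-3 + 1)²)² = ((-8/3 + 28/3) + (-2)²)² = (20/3 + 4)² = (32/3)² = 1024/9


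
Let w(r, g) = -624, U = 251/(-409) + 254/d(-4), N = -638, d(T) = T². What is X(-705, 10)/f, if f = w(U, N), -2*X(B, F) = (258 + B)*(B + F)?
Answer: 103555/416 ≈ 248.93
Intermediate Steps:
X(B, F) = -(258 + B)*(B + F)/2
U = 49935/3272 (U = 251/(-409) + 254/((-4)²) = 251*(-1/409) + 254/16 = -251/409 + 254*(1/16) = -251/409 + 127/8 = 49935/3272 ≈ 15.261)
f = -624
X(-705, 10)/f = (-129*(-705) - 129*10 - ½*(-705)² - ½*(-705)*10)/(-624) = (90945 - 1290 - ½*497025 + 3525)*(-1/624) = (90945 - 1290 - 497025/2 + 3525)*(-1/624) = -310665/2*(-1/624) = 103555/416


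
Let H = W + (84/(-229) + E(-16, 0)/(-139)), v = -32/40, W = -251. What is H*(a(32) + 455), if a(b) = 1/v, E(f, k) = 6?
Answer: -14524775265/127324 ≈ -1.1408e+5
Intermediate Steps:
v = -4/5 (v = -32*1/40 = -4/5 ≈ -0.80000)
H = -8002631/31831 (H = -251 + (84/(-229) + 6/(-139)) = -251 + (84*(-1/229) + 6*(-1/139)) = -251 + (-84/229 - 6/139) = -251 - 13050/31831 = -8002631/31831 ≈ -251.41)
a(b) = -5/4 (a(b) = 1/(-4/5) = -5/4)
H*(a(32) + 455) = -8002631*(-5/4 + 455)/31831 = -8002631/31831*1815/4 = -14524775265/127324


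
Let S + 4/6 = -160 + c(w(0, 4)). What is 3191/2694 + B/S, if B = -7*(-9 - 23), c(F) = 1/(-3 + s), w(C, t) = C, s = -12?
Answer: -1358339/6495234 ≈ -0.20913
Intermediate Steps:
c(F) = -1/15 (c(F) = 1/(-3 - 12) = 1/(-15) = -1/15)
S = -2411/15 (S = -2/3 + (-160 - 1/15) = -2/3 - 2401/15 = -2411/15 ≈ -160.73)
B = 224 (B = -7*(-32) = 224)
3191/2694 + B/S = 3191/2694 + 224/(-2411/15) = 3191*(1/2694) + 224*(-15/2411) = 3191/2694 - 3360/2411 = -1358339/6495234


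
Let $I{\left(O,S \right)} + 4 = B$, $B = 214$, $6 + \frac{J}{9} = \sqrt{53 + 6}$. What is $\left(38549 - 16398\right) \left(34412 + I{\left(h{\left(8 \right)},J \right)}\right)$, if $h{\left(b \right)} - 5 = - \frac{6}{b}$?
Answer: $766911922$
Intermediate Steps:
$J = -54 + 9 \sqrt{59}$ ($J = -54 + 9 \sqrt{53 + 6} = -54 + 9 \sqrt{59} \approx 15.13$)
$h{\left(b \right)} = 5 - \frac{6}{b}$
$I{\left(O,S \right)} = 210$ ($I{\left(O,S \right)} = -4 + 214 = 210$)
$\left(38549 - 16398\right) \left(34412 + I{\left(h{\left(8 \right)},J \right)}\right) = \left(38549 - 16398\right) \left(34412 + 210\right) = 22151 \cdot 34622 = 766911922$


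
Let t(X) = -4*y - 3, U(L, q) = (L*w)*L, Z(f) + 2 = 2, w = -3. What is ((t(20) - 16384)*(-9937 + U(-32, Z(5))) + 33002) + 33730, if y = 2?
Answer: 213349287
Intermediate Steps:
Z(f) = 0 (Z(f) = -2 + 2 = 0)
U(L, q) = -3*L**2 (U(L, q) = (L*(-3))*L = (-3*L)*L = -3*L**2)
t(X) = -11 (t(X) = -4*2 - 3 = -8 - 3 = -11)
((t(20) - 16384)*(-9937 + U(-32, Z(5))) + 33002) + 33730 = ((-11 - 16384)*(-9937 - 3*(-32)**2) + 33002) + 33730 = (-16395*(-9937 - 3*1024) + 33002) + 33730 = (-16395*(-9937 - 3072) + 33002) + 33730 = (-16395*(-13009) + 33002) + 33730 = (213282555 + 33002) + 33730 = 213315557 + 33730 = 213349287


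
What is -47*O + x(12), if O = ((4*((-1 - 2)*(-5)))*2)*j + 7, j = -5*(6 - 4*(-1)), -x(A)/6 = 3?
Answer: 281653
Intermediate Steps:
x(A) = -18 (x(A) = -6*3 = -18)
j = -50 (j = -5*(6 + 4) = -5*10 = -50)
O = -5993 (O = ((4*((-1 - 2)*(-5)))*2)*(-50) + 7 = ((4*(-3*(-5)))*2)*(-50) + 7 = ((4*15)*2)*(-50) + 7 = (60*2)*(-50) + 7 = 120*(-50) + 7 = -6000 + 7 = -5993)
-47*O + x(12) = -47*(-5993) - 18 = 281671 - 18 = 281653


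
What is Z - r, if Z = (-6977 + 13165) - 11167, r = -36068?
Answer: 31089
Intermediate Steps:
Z = -4979 (Z = 6188 - 11167 = -4979)
Z - r = -4979 - 1*(-36068) = -4979 + 36068 = 31089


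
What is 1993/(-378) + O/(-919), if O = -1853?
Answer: -1131133/347382 ≈ -3.2562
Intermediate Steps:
1993/(-378) + O/(-919) = 1993/(-378) - 1853/(-919) = 1993*(-1/378) - 1853*(-1/919) = -1993/378 + 1853/919 = -1131133/347382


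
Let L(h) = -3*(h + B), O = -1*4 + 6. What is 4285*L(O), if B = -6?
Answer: 51420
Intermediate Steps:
O = 2 (O = -4 + 6 = 2)
L(h) = 18 - 3*h (L(h) = -3*(h - 6) = -3*(-6 + h) = 18 - 3*h)
4285*L(O) = 4285*(18 - 3*2) = 4285*(18 - 6) = 4285*12 = 51420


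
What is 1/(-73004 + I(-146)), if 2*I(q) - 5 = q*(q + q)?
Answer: -2/103371 ≈ -1.9348e-5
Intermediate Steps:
I(q) = 5/2 + q² (I(q) = 5/2 + (q*(q + q))/2 = 5/2 + (q*(2*q))/2 = 5/2 + (2*q²)/2 = 5/2 + q²)
1/(-73004 + I(-146)) = 1/(-73004 + (5/2 + (-146)²)) = 1/(-73004 + (5/2 + 21316)) = 1/(-73004 + 42637/2) = 1/(-103371/2) = -2/103371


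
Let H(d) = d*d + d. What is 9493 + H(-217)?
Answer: 56365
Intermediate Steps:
H(d) = d + d² (H(d) = d² + d = d + d²)
9493 + H(-217) = 9493 - 217*(1 - 217) = 9493 - 217*(-216) = 9493 + 46872 = 56365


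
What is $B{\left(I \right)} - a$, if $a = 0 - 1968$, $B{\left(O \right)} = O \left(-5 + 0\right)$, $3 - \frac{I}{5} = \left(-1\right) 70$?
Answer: $143$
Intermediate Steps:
$I = 365$ ($I = 15 - 5 \left(\left(-1\right) 70\right) = 15 - -350 = 15 + 350 = 365$)
$B{\left(O \right)} = - 5 O$ ($B{\left(O \right)} = O \left(-5\right) = - 5 O$)
$a = -1968$ ($a = 0 - 1968 = -1968$)
$B{\left(I \right)} - a = \left(-5\right) 365 - -1968 = -1825 + 1968 = 143$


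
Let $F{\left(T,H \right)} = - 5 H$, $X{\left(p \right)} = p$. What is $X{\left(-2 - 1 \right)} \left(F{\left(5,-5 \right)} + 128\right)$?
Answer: $-459$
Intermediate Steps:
$X{\left(-2 - 1 \right)} \left(F{\left(5,-5 \right)} + 128\right) = \left(-2 - 1\right) \left(\left(-5\right) \left(-5\right) + 128\right) = \left(-2 - 1\right) \left(25 + 128\right) = \left(-3\right) 153 = -459$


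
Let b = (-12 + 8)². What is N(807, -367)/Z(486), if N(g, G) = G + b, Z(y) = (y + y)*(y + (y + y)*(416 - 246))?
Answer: -13/5966136 ≈ -2.1790e-6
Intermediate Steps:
Z(y) = 682*y² (Z(y) = (2*y)*(y + (2*y)*170) = (2*y)*(y + 340*y) = (2*y)*(341*y) = 682*y²)
b = 16 (b = (-4)² = 16)
N(g, G) = 16 + G (N(g, G) = G + 16 = 16 + G)
N(807, -367)/Z(486) = (16 - 367)/((682*486²)) = -351/(682*236196) = -351/161085672 = -351*1/161085672 = -13/5966136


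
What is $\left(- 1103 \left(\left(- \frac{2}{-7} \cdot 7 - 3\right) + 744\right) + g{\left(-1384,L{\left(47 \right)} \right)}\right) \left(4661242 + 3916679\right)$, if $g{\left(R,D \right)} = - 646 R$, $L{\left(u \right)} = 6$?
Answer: $639355341735$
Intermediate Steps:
$\left(- 1103 \left(\left(- \frac{2}{-7} \cdot 7 - 3\right) + 744\right) + g{\left(-1384,L{\left(47 \right)} \right)}\right) \left(4661242 + 3916679\right) = \left(- 1103 \left(\left(- \frac{2}{-7} \cdot 7 - 3\right) + 744\right) - -894064\right) \left(4661242 + 3916679\right) = \left(- 1103 \left(\left(\left(-2\right) \left(- \frac{1}{7}\right) 7 - 3\right) + 744\right) + 894064\right) 8577921 = \left(- 1103 \left(\left(\frac{2}{7} \cdot 7 - 3\right) + 744\right) + 894064\right) 8577921 = \left(- 1103 \left(\left(2 - 3\right) + 744\right) + 894064\right) 8577921 = \left(- 1103 \left(-1 + 744\right) + 894064\right) 8577921 = \left(\left(-1103\right) 743 + 894064\right) 8577921 = \left(-819529 + 894064\right) 8577921 = 74535 \cdot 8577921 = 639355341735$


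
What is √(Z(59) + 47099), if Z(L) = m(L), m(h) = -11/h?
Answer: √163950970/59 ≈ 217.02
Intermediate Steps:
Z(L) = -11/L
√(Z(59) + 47099) = √(-11/59 + 47099) = √(2778830/59) = √163950970/59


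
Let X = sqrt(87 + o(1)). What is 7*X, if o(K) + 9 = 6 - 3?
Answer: 63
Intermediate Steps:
o(K) = -6 (o(K) = -9 + (6 - 3) = -9 + 3 = -6)
X = 9 (X = sqrt(87 - 6) = sqrt(81) = 9)
7*X = 7*9 = 63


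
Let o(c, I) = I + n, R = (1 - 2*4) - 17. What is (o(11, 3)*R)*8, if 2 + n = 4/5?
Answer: -1728/5 ≈ -345.60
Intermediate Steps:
n = -6/5 (n = -2 + 4/5 = -2 + 4*(⅕) = -2 + ⅘ = -6/5 ≈ -1.2000)
R = -24 (R = (1 - 8) - 17 = -7 - 17 = -24)
o(c, I) = -6/5 + I (o(c, I) = I - 6/5 = -6/5 + I)
(o(11, 3)*R)*8 = ((-6/5 + 3)*(-24))*8 = ((9/5)*(-24))*8 = -216/5*8 = -1728/5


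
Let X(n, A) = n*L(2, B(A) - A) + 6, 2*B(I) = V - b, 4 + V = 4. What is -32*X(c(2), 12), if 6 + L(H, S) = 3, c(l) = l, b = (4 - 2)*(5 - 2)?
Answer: 0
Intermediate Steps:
V = 0 (V = -4 + 4 = 0)
b = 6 (b = 2*3 = 6)
B(I) = -3 (B(I) = (0 - 1*6)/2 = (0 - 6)/2 = (1/2)*(-6) = -3)
L(H, S) = -3 (L(H, S) = -6 + 3 = -3)
X(n, A) = 6 - 3*n (X(n, A) = n*(-3) + 6 = -3*n + 6 = 6 - 3*n)
-32*X(c(2), 12) = -32*(6 - 3*2) = -32*(6 - 6) = -32*0 = 0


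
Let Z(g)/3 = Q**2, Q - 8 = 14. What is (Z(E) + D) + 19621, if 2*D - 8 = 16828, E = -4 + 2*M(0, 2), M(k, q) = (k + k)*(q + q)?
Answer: 29491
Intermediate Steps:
Q = 22 (Q = 8 + 14 = 22)
M(k, q) = 4*k*q (M(k, q) = (2*k)*(2*q) = 4*k*q)
E = -4 (E = -4 + 2*(4*0*2) = -4 + 2*0 = -4 + 0 = -4)
Z(g) = 1452 (Z(g) = 3*22**2 = 3*484 = 1452)
D = 8418 (D = 4 + (1/2)*16828 = 4 + 8414 = 8418)
(Z(E) + D) + 19621 = (1452 + 8418) + 19621 = 9870 + 19621 = 29491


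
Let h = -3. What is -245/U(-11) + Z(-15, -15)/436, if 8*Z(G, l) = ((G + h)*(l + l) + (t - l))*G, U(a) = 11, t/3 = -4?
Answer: -944155/38368 ≈ -24.608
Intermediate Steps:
t = -12 (t = 3*(-4) = -12)
Z(G, l) = G*(-12 - l + 2*l*(-3 + G))/8 (Z(G, l) = (((G - 3)*(l + l) + (-12 - l))*G)/8 = (((-3 + G)*(2*l) + (-12 - l))*G)/8 = ((2*l*(-3 + G) + (-12 - l))*G)/8 = ((-12 - l + 2*l*(-3 + G))*G)/8 = (G*(-12 - l + 2*l*(-3 + G)))/8 = G*(-12 - l + 2*l*(-3 + G))/8)
-245/U(-11) + Z(-15, -15)/436 = -245/11 + ((⅛)*(-15)*(-12 - 7*(-15) + 2*(-15)*(-15)))/436 = -245*1/11 + ((⅛)*(-15)*(-12 + 105 + 450))*(1/436) = -245/11 + ((⅛)*(-15)*543)*(1/436) = -245/11 - 8145/8*1/436 = -245/11 - 8145/3488 = -944155/38368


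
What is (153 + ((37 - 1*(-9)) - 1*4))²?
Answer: 38025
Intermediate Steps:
(153 + ((37 - 1*(-9)) - 1*4))² = (153 + ((37 + 9) - 4))² = (153 + (46 - 4))² = (153 + 42)² = 195² = 38025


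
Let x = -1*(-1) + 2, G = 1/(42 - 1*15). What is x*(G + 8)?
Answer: 217/9 ≈ 24.111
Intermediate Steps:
G = 1/27 (G = 1/(42 - 15) = 1/27 ≈ 0.037037)
x = 3 (x = 1 + 2 = 3)
x*(G + 8) = 3*(1/27 + 8) = 3*(217/27) = 217/9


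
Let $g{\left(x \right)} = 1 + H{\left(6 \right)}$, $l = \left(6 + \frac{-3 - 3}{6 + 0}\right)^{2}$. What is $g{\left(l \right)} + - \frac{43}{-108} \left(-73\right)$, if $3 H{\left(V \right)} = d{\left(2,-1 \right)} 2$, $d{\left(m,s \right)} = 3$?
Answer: $- \frac{2815}{108} \approx -26.065$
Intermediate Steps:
$l = 25$ ($l = \left(6 - \frac{6}{6}\right)^{2} = \left(6 - 1\right)^{2} = 5^{2} = 25$)
$H{\left(V \right)} = 2$ ($H{\left(V \right)} = \frac{3 \cdot 2}{3} = \frac{1}{3} \cdot 6 = 2$)
$g{\left(x \right)} = 3$ ($g{\left(x \right)} = 1 + 2 = 3$)
$g{\left(l \right)} + - \frac{43}{-108} \left(-73\right) = 3 + - \frac{43}{-108} \left(-73\right) = 3 + \left(-43\right) \left(- \frac{1}{108}\right) \left(-73\right) = 3 + \frac{43}{108} \left(-73\right) = 3 - \frac{3139}{108} = - \frac{2815}{108}$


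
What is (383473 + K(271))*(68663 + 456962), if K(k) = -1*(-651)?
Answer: 201905177500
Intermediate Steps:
K(k) = 651
(383473 + K(271))*(68663 + 456962) = (383473 + 651)*(68663 + 456962) = 384124*525625 = 201905177500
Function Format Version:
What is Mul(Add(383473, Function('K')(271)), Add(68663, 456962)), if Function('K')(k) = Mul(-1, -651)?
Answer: 201905177500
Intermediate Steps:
Function('K')(k) = 651
Mul(Add(383473, Function('K')(271)), Add(68663, 456962)) = Mul(Add(383473, 651), Add(68663, 456962)) = Mul(384124, 525625) = 201905177500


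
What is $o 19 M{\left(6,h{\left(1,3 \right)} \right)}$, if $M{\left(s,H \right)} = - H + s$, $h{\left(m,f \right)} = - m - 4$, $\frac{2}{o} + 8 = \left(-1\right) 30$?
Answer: $-11$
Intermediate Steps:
$o = - \frac{1}{19}$ ($o = \frac{2}{-8 - 30} = \frac{2}{-38} = 2 \left(- \frac{1}{38}\right) = - \frac{1}{19} \approx -0.052632$)
$h{\left(m,f \right)} = -4 - m$
$M{\left(s,H \right)} = s - H$
$o 19 M{\left(6,h{\left(1,3 \right)} \right)} = \left(- \frac{1}{19}\right) 19 \left(6 - \left(-4 - 1\right)\right) = - (6 - \left(-4 - 1\right)) = - (6 - -5) = - (6 + 5) = \left(-1\right) 11 = -11$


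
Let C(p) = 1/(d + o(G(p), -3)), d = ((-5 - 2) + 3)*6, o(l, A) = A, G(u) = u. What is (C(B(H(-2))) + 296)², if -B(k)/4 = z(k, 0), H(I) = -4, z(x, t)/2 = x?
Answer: 63856081/729 ≈ 87594.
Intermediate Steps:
z(x, t) = 2*x
B(k) = -8*k
d = -24 (d = (-7 + 3)*6 = -4*6 = -24)
C(p) = -1/27 (C(p) = 1/(-24 - 3) = 1/(-27) = -1/27)
(C(B(H(-2))) + 296)² = (-1/27 + 296)² = (7991/27)² = 63856081/729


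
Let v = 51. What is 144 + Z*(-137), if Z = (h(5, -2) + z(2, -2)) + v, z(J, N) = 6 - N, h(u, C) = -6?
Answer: -7117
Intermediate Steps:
Z = 53 (Z = (-6 + (6 - 1*(-2))) + 51 = (-6 + (6 + 2)) + 51 = (-6 + 8) + 51 = 2 + 51 = 53)
144 + Z*(-137) = 144 + 53*(-137) = 144 - 7261 = -7117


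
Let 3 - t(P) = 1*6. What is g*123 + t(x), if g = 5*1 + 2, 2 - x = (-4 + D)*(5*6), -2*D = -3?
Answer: 858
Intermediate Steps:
D = 3/2 (D = -½*(-3) = 3/2 ≈ 1.5000)
x = 77 (x = 2 - (-4 + 3/2)*5*6 = 2 - (-5)*30/2 = 2 - 1*(-75) = 2 + 75 = 77)
g = 7 (g = 5 + 2 = 7)
t(P) = -3 (t(P) = 3 - 6 = -3)
g*123 + t(x) = 7*123 - 3 = 861 - 3 = 858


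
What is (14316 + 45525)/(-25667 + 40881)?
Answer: 59841/15214 ≈ 3.9333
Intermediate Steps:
(14316 + 45525)/(-25667 + 40881) = 59841/15214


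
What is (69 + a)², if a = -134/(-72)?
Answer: 6507601/1296 ≈ 5021.3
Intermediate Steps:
a = 67/36 (a = -134*(-1/72) = 67/36 ≈ 1.8611)
(69 + a)² = (69 + 67/36)² = (2551/36)² = 6507601/1296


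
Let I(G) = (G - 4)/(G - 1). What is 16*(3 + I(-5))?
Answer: 72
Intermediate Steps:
I(G) = (-4 + G)/(-1 + G)
16*(3 + I(-5)) = 16*(3 + (-4 - 5)/(-1 - 5)) = 16*(3 - 9/(-6)) = 16*(3 - ⅙*(-9)) = 16*(3 + 3/2) = 16*(9/2) = 72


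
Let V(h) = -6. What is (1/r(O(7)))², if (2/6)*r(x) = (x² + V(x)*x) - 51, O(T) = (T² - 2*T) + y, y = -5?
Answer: 1/4028049 ≈ 2.4826e-7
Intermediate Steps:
O(T) = -5 + T² - 2*T (O(T) = (T² - 2*T) - 5 = -5 + T² - 2*T)
r(x) = -153 - 18*x + 3*x² (r(x) = 3*((x² - 6*x) - 51) = 3*(-51 + x² - 6*x) = -153 - 18*x + 3*x²)
(1/r(O(7)))² = (1/(-153 - 18*(-5 + 7² - 2*7) + 3*(-5 + 7² - 2*7)²))² = (1/(-153 - 18*(-5 + 49 - 14) + 3*(-5 + 49 - 14)²))² = (1/(-153 - 18*30 + 3*30²))² = (1/(-153 - 540 + 3*900))² = (1/(-153 - 540 + 2700))² = (1/2007)² = 1/4028049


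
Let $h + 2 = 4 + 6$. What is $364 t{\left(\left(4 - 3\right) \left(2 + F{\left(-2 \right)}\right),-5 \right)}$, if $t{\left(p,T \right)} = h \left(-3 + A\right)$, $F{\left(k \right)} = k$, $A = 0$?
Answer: $-8736$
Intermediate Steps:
$h = 8$ ($h = -2 + \left(4 + 6\right) = -2 + 10 = 8$)
$t{\left(p,T \right)} = -24$ ($t{\left(p,T \right)} = 8 \left(-3 + 0\right) = 8 \left(-3\right) = -24$)
$364 t{\left(\left(4 - 3\right) \left(2 + F{\left(-2 \right)}\right),-5 \right)} = 364 \left(-24\right) = -8736$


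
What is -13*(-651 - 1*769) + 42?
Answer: 18502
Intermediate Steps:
-13*(-651 - 1*769) + 42 = -13*(-651 - 769) + 42 = -13*(-1420) + 42 = 18460 + 42 = 18502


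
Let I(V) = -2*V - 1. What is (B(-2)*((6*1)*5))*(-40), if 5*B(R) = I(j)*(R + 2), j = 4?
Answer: 0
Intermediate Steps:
I(V) = -1 - 2*V
B(R) = -18/5 - 9*R/5 (B(R) = ((-1 - 2*4)*(R + 2))/5 = ((-1 - 8)*(2 + R))/5 = (-9*(2 + R))/5 = (-18 - 9*R)/5 = -18/5 - 9*R/5)
(B(-2)*((6*1)*5))*(-40) = ((-18/5 - 9/5*(-2))*((6*1)*5))*(-40) = ((-18/5 + 18/5)*(6*5))*(-40) = (0*30)*(-40) = 0*(-40) = 0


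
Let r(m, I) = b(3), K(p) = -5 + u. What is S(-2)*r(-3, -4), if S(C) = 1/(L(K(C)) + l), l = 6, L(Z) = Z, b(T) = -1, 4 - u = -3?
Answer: -1/8 ≈ -0.12500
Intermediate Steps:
u = 7 (u = 4 - 1*(-3) = 4 + 3 = 7)
K(p) = 2 (K(p) = -5 + 7 = 2)
r(m, I) = -1
S(C) = 1/8 (S(C) = 1/(2 + 6) = 1/8)
S(-2)*r(-3, -4) = (1/8)*(-1) = -1/8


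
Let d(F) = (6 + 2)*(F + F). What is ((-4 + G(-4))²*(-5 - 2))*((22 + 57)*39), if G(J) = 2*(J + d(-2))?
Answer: -124570992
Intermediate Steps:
d(F) = 16*F (d(F) = 8*(2*F) = 16*F)
G(J) = -64 + 2*J (G(J) = 2*(J + 16*(-2)) = 2*(J - 32) = 2*(-32 + J) = -64 + 2*J)
((-4 + G(-4))²*(-5 - 2))*((22 + 57)*39) = ((-4 + (-64 + 2*(-4)))²*(-5 - 2))*((22 + 57)*39) = ((-4 + (-64 - 8))²*(-7))*(79*39) = ((-4 - 72)²*(-7))*3081 = ((-76)²*(-7))*3081 = (5776*(-7))*3081 = -40432*3081 = -124570992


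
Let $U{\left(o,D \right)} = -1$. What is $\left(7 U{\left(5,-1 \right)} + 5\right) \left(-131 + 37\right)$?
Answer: $188$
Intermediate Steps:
$\left(7 U{\left(5,-1 \right)} + 5\right) \left(-131 + 37\right) = \left(7 \left(-1\right) + 5\right) \left(-131 + 37\right) = \left(-7 + 5\right) \left(-94\right) = \left(-2\right) \left(-94\right) = 188$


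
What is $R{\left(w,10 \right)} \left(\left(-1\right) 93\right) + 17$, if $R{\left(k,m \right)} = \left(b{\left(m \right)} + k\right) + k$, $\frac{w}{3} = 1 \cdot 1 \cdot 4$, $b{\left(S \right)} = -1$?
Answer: $-2122$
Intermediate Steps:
$w = 12$ ($w = 3 \cdot 1 \cdot 1 \cdot 4 = 3 \cdot 1 \cdot 4 = 3 \cdot 4 = 12$)
$R{\left(k,m \right)} = -1 + 2 k$ ($R{\left(k,m \right)} = \left(-1 + k\right) + k = -1 + 2 k$)
$R{\left(w,10 \right)} \left(\left(-1\right) 93\right) + 17 = \left(-1 + 2 \cdot 12\right) \left(\left(-1\right) 93\right) + 17 = \left(-1 + 24\right) \left(-93\right) + 17 = 23 \left(-93\right) + 17 = -2139 + 17 = -2122$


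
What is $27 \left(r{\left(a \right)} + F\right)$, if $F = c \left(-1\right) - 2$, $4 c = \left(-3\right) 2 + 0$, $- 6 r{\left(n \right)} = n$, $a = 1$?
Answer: $-18$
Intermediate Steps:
$r{\left(n \right)} = - \frac{n}{6}$
$c = - \frac{3}{2}$ ($c = \frac{\left(-3\right) 2 + 0}{4} = \frac{-6 + 0}{4} = \frac{1}{4} \left(-6\right) = - \frac{3}{2} \approx -1.5$)
$F = - \frac{1}{2}$ ($F = \left(- \frac{3}{2}\right) \left(-1\right) - 2 = \frac{3}{2} - 2 = - \frac{1}{2} \approx -0.5$)
$27 \left(r{\left(a \right)} + F\right) = 27 \left(\left(- \frac{1}{6}\right) 1 - \frac{1}{2}\right) = 27 \left(- \frac{1}{6} - \frac{1}{2}\right) = 27 \left(- \frac{2}{3}\right) = -18$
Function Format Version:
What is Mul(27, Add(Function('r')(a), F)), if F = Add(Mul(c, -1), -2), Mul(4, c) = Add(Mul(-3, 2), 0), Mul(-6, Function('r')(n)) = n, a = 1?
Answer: -18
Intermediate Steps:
Function('r')(n) = Mul(Rational(-1, 6), n)
c = Rational(-3, 2) (c = Mul(Rational(1, 4), Add(Mul(-3, 2), 0)) = Mul(Rational(1, 4), Add(-6, 0)) = Mul(Rational(1, 4), -6) = Rational(-3, 2) ≈ -1.5000)
F = Rational(-1, 2) (F = Add(Mul(Rational(-3, 2), -1), -2) = Add(Rational(3, 2), -2) = Rational(-1, 2) ≈ -0.50000)
Mul(27, Add(Function('r')(a), F)) = Mul(27, Add(Mul(Rational(-1, 6), 1), Rational(-1, 2))) = Mul(27, Add(Rational(-1, 6), Rational(-1, 2))) = Mul(27, Rational(-2, 3)) = -18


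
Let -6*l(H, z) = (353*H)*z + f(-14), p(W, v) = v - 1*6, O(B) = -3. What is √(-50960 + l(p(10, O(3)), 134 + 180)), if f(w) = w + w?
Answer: √1037769/3 ≈ 339.57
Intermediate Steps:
f(w) = 2*w
p(W, v) = -6 + v (p(W, v) = v - 6 = -6 + v)
l(H, z) = 14/3 - 353*H*z/6 (l(H, z) = -((353*H)*z + 2*(-14))/6 = -(353*H*z - 28)/6 = -(-28 + 353*H*z)/6 = 14/3 - 353*H*z/6)
√(-50960 + l(p(10, O(3)), 134 + 180)) = √(-50960 + (14/3 - 353*(-6 - 3)*(134 + 180)/6)) = √(-50960 + (14/3 - 353/6*(-9)*314)) = √(-50960 + (14/3 + 166263)) = √(-50960 + 498803/3) = √(345923/3) = √1037769/3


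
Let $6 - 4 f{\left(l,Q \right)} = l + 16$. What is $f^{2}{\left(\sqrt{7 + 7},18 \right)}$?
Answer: $\frac{\left(10 + \sqrt{14}\right)^{2}}{16} \approx 11.802$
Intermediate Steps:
$f{\left(l,Q \right)} = - \frac{5}{2} - \frac{l}{4}$ ($f{\left(l,Q \right)} = \frac{3}{2} - \frac{l + 16}{4} = \frac{3}{2} - \frac{16 + l}{4} = \frac{3}{2} - \left(4 + \frac{l}{4}\right) = - \frac{5}{2} - \frac{l}{4}$)
$f^{2}{\left(\sqrt{7 + 7},18 \right)} = \left(- \frac{5}{2} - \frac{\sqrt{7 + 7}}{4}\right)^{2} = \left(- \frac{5}{2} - \frac{\sqrt{14}}{4}\right)^{2}$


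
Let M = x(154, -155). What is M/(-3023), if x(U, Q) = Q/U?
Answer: 155/465542 ≈ 0.00033295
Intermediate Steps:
M = -155/154 ≈ -1.0065
M/(-3023) = -155/154/(-3023) = -155/154*(-1/3023) = 155/465542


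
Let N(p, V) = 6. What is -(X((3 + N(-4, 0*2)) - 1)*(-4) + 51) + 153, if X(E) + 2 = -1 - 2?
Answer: 82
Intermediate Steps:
X(E) = -5 (X(E) = -2 + (-1 - 2) = -2 - 3 = -5)
-(X((3 + N(-4, 0*2)) - 1)*(-4) + 51) + 153 = -(-5*(-4) + 51) + 153 = -(20 + 51) + 153 = -1*71 + 153 = -71 + 153 = 82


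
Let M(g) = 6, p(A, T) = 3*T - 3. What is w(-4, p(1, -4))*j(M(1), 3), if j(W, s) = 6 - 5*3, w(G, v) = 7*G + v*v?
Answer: -1773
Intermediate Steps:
p(A, T) = -3 + 3*T
w(G, v) = v² + 7*G (w(G, v) = 7*G + v² = v² + 7*G)
j(W, s) = -9 (j(W, s) = 6 - 15 = -9)
w(-4, p(1, -4))*j(M(1), 3) = ((-3 + 3*(-4))² + 7*(-4))*(-9) = ((-3 - 12)² - 28)*(-9) = ((-15)² - 28)*(-9) = (225 - 28)*(-9) = 197*(-9) = -1773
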